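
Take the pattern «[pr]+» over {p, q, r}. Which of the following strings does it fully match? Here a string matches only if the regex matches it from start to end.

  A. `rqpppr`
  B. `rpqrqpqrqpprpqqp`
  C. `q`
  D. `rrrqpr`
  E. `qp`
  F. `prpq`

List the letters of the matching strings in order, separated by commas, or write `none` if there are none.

none

A. `rqpppr` → no match
B → no match
C. `q` → no match
D. `rrrqpr` → no match
E. `qp` → no match
F. `prpq` → no match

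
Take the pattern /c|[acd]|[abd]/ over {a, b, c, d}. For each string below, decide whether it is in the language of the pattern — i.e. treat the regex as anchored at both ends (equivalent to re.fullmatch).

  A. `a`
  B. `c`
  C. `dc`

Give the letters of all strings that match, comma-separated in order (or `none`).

A → match
B → match
C → no match

A, B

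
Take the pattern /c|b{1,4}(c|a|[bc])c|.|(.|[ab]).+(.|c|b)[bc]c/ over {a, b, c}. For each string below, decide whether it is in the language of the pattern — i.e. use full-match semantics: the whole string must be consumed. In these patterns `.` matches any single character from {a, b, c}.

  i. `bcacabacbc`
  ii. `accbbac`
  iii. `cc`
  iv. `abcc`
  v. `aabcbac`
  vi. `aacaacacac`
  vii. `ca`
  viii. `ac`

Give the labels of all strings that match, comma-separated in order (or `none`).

i

i. `bcacabacbc` → match
ii. `accbbac` → no match
iii. `cc` → no match
iv. `abcc` → no match
v. `aabcbac` → no match
vi. `aacaacacac` → no match
vii. `ca` → no match
viii. `ac` → no match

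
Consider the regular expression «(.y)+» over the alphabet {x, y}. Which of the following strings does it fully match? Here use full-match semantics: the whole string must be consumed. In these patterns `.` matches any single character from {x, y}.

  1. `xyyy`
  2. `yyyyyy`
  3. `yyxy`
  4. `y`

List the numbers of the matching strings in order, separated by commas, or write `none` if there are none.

1, 2, 3

1 → match
2 → match
3 → match
4 → no match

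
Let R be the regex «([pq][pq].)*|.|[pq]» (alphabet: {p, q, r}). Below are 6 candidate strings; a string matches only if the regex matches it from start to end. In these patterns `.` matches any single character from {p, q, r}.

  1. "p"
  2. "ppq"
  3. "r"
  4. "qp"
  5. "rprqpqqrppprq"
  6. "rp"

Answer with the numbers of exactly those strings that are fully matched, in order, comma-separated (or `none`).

1, 2, 3

1 → match
2 → match
3 → match
4 → no match
5 → no match
6 → no match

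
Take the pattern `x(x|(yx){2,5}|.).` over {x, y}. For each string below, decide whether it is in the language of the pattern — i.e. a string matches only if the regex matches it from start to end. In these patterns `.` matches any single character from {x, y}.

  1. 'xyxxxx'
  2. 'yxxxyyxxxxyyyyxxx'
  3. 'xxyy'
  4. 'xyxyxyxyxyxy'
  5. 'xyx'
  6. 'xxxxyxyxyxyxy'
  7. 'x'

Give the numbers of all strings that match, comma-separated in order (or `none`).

1 → no match
2 → no match — must start with 'x'
3 → no match
4 → match
5 → match
6 → no match
7 → no match

4, 5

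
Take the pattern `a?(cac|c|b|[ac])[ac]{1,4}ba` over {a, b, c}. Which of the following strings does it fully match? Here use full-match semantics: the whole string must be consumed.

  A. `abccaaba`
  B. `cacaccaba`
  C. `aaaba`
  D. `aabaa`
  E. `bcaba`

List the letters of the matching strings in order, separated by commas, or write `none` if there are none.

A, B, C, E

A → match
B → match
C → match
D → no match — must end with `ba`
E → match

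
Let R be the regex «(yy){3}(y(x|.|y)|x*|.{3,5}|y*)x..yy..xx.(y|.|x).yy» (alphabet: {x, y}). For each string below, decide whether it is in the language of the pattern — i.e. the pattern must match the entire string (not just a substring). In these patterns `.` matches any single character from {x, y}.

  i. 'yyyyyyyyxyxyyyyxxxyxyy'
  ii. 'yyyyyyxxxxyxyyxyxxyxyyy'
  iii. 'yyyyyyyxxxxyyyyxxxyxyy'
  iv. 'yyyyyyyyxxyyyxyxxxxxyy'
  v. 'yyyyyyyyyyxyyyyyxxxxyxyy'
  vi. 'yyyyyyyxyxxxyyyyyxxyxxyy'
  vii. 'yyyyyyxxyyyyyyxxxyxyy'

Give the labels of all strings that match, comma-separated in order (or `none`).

i, ii, iii, iv, v, vi, vii

i → match
ii → match
iii → match
iv → match
v → match
vi → match
vii → match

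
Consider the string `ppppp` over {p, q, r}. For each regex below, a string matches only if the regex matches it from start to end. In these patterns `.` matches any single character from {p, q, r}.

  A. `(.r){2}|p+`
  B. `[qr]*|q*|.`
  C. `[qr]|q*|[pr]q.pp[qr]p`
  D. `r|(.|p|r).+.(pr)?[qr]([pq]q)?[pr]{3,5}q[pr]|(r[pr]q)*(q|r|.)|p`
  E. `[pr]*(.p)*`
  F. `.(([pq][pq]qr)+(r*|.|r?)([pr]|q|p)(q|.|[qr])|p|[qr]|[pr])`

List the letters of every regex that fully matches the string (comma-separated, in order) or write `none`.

A, E

A → match
B → no match
C → no match
D → no match
E → match
F → no match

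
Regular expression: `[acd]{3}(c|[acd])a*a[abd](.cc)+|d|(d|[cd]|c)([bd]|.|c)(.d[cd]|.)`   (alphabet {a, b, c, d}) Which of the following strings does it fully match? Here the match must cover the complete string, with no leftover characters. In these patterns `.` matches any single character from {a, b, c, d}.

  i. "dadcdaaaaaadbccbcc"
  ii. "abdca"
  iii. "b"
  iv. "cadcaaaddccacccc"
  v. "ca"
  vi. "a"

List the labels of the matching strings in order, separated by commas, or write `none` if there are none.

none

i → no match
ii → no match
iii → no match
iv → no match
v → no match
vi → no match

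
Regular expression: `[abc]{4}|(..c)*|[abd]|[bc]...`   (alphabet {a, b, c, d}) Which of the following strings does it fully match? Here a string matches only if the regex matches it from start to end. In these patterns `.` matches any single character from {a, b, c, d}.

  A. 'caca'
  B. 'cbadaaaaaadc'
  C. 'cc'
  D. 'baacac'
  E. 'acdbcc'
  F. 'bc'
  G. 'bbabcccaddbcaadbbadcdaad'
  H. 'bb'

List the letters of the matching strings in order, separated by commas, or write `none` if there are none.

A → match
B → no match
C → no match
D → no match
E → no match
F → no match
G → no match
H → no match

A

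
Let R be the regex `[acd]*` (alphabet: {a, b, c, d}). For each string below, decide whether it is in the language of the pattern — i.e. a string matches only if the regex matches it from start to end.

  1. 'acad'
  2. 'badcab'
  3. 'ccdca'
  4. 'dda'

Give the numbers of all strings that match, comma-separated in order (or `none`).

1. 'acad' → match
2. 'badcab' → no match
3. 'ccdca' → match
4. 'dda' → match

1, 3, 4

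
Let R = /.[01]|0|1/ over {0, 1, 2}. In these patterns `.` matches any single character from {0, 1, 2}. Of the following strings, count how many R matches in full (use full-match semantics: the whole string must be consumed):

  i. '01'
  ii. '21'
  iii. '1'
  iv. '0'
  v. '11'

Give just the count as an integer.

5

i → match
ii → match
iii → match
iv → match
v → match
Total matched: 5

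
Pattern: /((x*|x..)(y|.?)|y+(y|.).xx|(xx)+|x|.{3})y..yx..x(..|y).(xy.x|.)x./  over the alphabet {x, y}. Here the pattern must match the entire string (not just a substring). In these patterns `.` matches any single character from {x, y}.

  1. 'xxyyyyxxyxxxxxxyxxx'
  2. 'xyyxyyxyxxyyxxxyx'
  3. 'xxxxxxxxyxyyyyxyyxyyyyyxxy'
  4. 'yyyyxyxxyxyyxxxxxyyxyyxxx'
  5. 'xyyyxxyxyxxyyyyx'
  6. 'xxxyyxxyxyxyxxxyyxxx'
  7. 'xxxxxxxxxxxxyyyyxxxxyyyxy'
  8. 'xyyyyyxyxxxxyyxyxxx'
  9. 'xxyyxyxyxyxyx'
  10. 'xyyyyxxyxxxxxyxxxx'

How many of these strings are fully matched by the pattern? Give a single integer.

1 → no match
2 → no match
3 → no match
4 → match
5 → no match
6 → no match
7 → match
8 → no match
9 → no match
10 → match
Total matched: 3

3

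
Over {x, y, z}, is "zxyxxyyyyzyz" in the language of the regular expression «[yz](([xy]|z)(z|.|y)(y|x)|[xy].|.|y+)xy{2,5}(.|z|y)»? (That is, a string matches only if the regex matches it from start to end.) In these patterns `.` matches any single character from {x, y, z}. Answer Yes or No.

No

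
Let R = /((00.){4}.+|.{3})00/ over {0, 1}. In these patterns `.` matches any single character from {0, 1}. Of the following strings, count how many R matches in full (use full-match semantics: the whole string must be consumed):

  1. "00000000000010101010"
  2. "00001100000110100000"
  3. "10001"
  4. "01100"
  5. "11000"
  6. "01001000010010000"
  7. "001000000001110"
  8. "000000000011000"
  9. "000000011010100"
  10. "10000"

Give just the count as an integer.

3

1 → no match — must end with "00"
2 → no match
3 → no match — must end with "00"
4 → match
5 → match
6 → no match
7 → no match — must end with "00"
8 → no match
9 → no match
10 → match
Total matched: 3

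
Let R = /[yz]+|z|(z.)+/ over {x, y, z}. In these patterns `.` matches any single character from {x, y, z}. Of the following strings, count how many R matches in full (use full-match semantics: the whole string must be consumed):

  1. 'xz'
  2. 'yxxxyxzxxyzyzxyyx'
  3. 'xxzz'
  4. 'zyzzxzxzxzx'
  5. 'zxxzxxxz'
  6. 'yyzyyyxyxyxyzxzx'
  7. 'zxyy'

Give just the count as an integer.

1 → no match
2 → no match
3 → no match
4 → no match
5 → no match
6 → no match
7 → no match
Total matched: 0

0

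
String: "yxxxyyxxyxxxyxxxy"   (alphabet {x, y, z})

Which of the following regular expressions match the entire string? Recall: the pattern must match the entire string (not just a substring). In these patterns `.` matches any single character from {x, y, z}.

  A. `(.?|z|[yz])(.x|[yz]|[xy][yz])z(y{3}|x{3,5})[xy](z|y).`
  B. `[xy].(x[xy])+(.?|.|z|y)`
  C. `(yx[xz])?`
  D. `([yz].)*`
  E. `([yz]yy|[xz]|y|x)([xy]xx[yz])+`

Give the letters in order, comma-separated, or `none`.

E

A → no match
B → no match
C → no match
D → no match
E → match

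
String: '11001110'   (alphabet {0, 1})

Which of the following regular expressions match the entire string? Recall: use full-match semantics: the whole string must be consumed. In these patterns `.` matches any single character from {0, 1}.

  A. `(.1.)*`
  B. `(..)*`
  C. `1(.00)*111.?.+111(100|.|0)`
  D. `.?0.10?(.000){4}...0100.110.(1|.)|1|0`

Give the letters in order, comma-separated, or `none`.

B

A → no match
B → match
C → no match
D → no match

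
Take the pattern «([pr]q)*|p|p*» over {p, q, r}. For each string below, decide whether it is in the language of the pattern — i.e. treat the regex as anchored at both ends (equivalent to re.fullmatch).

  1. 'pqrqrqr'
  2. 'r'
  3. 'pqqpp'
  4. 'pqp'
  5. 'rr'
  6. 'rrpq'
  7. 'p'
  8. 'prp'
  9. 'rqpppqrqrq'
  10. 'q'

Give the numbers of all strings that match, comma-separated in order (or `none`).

7

1. 'pqrqrqr' → no match
2. 'r' → no match
3. 'pqqpp' → no match
4. 'pqp' → no match
5. 'rr' → no match
6. 'rrpq' → no match
7. 'p' → match
8. 'prp' → no match
9. 'rqpppqrqrq' → no match
10. 'q' → no match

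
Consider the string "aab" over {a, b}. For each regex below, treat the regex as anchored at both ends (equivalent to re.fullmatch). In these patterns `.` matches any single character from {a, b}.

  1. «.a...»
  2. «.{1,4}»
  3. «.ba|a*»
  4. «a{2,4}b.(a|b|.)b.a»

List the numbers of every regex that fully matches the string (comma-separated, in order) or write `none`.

1 → no match
2 → match
3 → no match
4 → no match — must end with "a"

2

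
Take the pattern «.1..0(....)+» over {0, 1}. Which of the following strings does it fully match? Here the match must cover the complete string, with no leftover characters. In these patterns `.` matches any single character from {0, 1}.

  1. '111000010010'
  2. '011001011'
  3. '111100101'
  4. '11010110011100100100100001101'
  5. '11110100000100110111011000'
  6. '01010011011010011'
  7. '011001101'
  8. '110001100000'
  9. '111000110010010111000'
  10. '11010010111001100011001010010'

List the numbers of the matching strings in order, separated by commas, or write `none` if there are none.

2, 3, 4, 6, 7, 9, 10

1 → no match
2 → match
3 → match
4 → match
5 → no match
6 → match
7 → match
8 → no match
9 → match
10 → match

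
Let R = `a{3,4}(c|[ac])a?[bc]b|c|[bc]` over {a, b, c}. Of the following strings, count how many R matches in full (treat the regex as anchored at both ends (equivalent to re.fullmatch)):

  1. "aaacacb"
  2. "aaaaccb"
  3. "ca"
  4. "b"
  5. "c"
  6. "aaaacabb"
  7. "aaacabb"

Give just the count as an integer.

6

1 → match
2 → match
3 → no match
4 → match
5 → match
6 → match
7 → match
Total matched: 6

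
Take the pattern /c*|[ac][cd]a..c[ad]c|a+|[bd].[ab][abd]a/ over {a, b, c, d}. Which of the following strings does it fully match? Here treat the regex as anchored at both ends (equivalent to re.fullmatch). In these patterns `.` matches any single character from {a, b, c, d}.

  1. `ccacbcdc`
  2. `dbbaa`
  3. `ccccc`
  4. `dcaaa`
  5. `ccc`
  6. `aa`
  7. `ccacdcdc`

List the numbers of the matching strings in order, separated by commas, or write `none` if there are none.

1, 2, 3, 4, 5, 6, 7

1 → match
2 → match
3 → match
4 → match
5 → match
6 → match
7 → match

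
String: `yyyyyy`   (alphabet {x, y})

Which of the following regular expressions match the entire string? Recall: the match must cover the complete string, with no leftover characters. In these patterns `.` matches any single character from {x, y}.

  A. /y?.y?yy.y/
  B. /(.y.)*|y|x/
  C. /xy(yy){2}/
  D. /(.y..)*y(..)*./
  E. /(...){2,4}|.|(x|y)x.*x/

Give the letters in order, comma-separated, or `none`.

A, B, D, E

A → match
B → match
C → no match — must start with `xyyy`
D → match
E → match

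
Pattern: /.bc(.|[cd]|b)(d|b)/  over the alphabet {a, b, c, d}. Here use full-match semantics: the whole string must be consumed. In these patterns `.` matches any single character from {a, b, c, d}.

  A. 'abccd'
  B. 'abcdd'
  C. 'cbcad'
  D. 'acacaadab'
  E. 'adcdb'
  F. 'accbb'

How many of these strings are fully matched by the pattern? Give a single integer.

3

A → match
B → match
C → match
D → no match
E → no match
F → no match
Total matched: 3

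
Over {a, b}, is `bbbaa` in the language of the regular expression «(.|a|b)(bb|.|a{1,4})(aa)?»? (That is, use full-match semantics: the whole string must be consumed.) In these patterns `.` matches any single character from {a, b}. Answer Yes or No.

Yes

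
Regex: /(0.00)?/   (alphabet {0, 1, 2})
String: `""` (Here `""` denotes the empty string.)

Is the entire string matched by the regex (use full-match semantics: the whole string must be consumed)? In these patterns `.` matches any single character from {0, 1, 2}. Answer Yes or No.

Yes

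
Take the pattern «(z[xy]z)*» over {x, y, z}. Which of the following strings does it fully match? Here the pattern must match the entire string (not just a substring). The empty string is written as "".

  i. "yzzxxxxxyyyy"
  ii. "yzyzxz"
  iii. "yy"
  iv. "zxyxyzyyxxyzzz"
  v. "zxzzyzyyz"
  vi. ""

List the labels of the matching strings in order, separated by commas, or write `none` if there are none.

vi

i. "yzzxxxxxyyyy" → no match
ii. "yzyzxz" → no match
iii. "yy" → no match
iv → no match
v. "zxzzyzyyz" → no match
vi. "" → match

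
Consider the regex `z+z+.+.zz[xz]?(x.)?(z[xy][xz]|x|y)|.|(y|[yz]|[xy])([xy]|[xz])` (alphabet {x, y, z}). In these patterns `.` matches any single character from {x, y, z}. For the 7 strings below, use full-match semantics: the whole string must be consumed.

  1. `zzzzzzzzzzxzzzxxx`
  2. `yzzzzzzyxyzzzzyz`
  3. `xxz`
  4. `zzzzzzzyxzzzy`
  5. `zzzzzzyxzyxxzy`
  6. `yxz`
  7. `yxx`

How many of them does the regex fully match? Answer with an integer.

2

1 → match
2 → no match
3. `xxz` → no match
4 → match
5 → no match
6. `yxz` → no match
7. `yxx` → no match
Total matched: 2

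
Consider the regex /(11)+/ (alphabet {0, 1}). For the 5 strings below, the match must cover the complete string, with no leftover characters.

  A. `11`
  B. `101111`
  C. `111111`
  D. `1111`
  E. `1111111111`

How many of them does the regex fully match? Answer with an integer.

4

A → match
B → no match — must start with `11`
C → match
D → match
E → match
Total matched: 4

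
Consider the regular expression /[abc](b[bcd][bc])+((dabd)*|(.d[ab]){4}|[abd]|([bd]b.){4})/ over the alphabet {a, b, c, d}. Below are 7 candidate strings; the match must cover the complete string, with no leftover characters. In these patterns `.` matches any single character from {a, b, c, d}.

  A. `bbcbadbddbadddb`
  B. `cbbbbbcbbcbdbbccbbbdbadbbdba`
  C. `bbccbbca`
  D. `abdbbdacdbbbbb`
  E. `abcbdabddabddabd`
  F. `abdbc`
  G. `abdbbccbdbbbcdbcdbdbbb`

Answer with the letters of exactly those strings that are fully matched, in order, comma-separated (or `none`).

A → no match
B → match
C → match
D → no match
E → match
F → no match
G → match

B, C, E, G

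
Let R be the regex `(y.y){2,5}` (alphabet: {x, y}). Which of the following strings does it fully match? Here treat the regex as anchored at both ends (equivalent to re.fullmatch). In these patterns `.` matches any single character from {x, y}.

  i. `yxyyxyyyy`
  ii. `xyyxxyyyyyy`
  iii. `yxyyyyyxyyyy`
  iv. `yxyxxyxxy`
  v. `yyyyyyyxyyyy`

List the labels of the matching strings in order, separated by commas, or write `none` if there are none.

i, iii, v

i. `yxyyxyyyy` → match
ii. `xyyxxyyyyyy` → no match — must start with `y`
iii. `yxyyyyyxyyyy` → match
iv. `yxyxxyxxy` → no match
v. `yyyyyyyxyyyy` → match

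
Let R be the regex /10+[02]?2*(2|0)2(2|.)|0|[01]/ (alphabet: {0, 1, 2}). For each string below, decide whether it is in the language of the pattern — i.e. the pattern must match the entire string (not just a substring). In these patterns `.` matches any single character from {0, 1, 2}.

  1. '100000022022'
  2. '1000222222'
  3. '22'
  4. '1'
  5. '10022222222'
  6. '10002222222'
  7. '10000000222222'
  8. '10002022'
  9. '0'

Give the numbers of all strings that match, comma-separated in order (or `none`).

1, 2, 4, 5, 6, 7, 8, 9

1 → match
2 → match
3 → no match
4 → match
5 → match
6 → match
7 → match
8 → match
9 → match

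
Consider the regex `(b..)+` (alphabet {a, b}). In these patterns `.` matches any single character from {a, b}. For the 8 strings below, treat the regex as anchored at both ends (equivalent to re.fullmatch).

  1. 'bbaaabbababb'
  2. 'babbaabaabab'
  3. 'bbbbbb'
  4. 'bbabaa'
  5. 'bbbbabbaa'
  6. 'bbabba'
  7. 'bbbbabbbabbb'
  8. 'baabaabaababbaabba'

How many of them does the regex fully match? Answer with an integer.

7

1 → no match
2 → match
3 → match
4 → match
5 → match
6 → match
7 → match
8 → match
Total matched: 7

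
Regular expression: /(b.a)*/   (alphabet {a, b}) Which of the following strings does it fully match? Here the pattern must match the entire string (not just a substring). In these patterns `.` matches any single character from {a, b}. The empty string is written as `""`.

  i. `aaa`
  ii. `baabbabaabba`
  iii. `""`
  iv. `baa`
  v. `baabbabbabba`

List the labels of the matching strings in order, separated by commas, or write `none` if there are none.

ii, iii, iv, v

i → no match
ii → match
iii → match
iv → match
v → match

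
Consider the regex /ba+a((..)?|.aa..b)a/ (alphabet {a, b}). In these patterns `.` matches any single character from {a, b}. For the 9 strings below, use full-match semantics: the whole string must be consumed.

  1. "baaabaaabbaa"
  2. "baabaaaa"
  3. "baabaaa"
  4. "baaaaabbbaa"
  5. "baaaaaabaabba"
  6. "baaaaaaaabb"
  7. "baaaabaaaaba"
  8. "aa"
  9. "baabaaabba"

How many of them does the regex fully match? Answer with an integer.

1 → no match
2 → no match
3 → no match
4 → no match
5 → no match
6 → no match — must end with "a"
7 → match
8 → no match — must start with "ba"
9 → match
Total matched: 2

2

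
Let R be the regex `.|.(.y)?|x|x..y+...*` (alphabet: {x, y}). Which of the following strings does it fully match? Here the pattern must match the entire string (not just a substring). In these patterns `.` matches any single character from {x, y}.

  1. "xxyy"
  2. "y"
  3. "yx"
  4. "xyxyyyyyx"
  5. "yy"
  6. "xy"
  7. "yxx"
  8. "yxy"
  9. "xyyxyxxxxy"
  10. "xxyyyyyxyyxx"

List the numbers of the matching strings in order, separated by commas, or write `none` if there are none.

1 → no match
2 → match
3 → no match
4 → match
5 → no match
6 → no match
7 → no match
8 → match
9 → no match
10 → match

2, 4, 8, 10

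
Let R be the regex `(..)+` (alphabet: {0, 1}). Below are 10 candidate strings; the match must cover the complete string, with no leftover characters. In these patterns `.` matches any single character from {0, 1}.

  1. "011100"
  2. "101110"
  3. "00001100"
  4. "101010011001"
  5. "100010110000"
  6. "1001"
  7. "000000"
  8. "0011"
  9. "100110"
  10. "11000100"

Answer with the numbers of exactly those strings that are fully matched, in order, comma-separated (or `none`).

1 → match
2 → match
3 → match
4 → match
5 → match
6 → match
7 → match
8 → match
9 → match
10 → match

1, 2, 3, 4, 5, 6, 7, 8, 9, 10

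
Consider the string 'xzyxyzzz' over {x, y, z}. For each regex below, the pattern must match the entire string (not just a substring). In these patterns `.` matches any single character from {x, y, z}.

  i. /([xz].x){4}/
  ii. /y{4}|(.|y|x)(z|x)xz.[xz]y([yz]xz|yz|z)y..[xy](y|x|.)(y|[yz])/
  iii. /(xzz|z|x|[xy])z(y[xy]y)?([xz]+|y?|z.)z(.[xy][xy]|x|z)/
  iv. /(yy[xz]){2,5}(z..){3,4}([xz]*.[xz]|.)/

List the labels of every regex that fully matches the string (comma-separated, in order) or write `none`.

i → no match — must end with 'x'
ii → no match
iii → match
iv → no match — must start with 'yy'

iii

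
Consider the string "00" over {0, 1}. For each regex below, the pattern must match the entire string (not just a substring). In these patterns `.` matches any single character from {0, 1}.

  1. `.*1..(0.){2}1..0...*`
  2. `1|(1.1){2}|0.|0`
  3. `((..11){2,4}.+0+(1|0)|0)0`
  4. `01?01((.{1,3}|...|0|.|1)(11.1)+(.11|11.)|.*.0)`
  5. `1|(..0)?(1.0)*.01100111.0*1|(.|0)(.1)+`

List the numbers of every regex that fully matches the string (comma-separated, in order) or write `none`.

2, 3

1 → no match
2 → match
3 → match
4 → no match
5 → no match — must end with "1"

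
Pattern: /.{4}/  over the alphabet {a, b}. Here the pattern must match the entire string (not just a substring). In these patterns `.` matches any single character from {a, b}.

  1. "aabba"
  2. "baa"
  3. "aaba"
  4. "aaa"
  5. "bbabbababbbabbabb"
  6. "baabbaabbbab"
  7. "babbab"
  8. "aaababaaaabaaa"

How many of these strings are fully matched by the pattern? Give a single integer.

1 → no match
2 → no match
3 → match
4 → no match
5 → no match
6 → no match
7 → no match
8 → no match
Total matched: 1

1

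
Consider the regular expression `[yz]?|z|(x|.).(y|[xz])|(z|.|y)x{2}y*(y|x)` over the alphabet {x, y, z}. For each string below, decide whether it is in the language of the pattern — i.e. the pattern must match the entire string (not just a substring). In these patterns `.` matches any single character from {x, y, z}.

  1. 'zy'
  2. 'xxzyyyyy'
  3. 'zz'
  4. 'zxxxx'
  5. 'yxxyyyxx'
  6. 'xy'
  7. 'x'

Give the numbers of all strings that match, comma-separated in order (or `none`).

1 → no match
2 → no match
3 → no match
4 → no match
5 → no match
6 → no match
7 → no match

none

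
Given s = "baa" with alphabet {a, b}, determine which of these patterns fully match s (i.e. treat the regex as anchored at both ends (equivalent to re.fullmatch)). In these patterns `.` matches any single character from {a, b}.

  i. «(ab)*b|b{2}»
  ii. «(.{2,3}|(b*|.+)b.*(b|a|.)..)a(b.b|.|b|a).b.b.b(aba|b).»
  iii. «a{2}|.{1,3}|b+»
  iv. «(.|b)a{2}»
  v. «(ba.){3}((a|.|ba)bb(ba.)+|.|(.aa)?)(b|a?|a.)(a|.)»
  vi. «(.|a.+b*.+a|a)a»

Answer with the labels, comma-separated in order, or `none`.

iii, iv

i → no match — must end with "b"
ii → no match
iii → match
iv → match
v → no match
vi → no match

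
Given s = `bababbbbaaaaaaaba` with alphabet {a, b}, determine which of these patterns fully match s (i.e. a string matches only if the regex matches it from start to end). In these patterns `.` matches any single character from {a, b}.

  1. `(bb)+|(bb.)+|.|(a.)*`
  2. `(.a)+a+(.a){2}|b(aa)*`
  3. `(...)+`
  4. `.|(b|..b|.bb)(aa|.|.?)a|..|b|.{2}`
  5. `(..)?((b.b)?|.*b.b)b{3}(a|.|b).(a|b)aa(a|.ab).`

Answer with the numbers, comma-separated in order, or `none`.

1 → no match
2 → no match
3 → no match
4 → no match
5 → match

5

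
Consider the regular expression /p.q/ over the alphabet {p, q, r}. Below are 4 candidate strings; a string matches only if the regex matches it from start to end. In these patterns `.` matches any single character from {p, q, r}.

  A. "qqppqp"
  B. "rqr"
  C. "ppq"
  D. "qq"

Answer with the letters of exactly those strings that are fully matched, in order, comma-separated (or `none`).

A → no match — must start with "p"
B → no match — must start with "p"
C → match
D → no match — must start with "p"

C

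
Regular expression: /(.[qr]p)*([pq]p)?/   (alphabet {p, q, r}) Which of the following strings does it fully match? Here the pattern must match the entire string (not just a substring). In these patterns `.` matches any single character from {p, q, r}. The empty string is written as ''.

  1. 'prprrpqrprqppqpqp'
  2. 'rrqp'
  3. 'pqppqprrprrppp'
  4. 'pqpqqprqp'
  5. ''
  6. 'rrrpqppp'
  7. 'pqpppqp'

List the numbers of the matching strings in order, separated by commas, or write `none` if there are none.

1 → match
2 → no match
3 → match
4 → match
5 → match
6 → no match
7 → no match

1, 3, 4, 5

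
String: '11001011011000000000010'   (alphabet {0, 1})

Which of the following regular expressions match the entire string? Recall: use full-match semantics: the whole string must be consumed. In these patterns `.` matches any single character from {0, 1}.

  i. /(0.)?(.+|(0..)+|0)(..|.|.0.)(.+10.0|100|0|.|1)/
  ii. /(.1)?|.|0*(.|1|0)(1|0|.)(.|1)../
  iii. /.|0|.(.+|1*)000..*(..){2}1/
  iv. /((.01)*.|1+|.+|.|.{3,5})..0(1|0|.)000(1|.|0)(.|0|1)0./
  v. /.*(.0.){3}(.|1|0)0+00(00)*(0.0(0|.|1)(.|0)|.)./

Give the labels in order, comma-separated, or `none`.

i → match
ii → no match
iii → no match
iv → no match
v → match

i, v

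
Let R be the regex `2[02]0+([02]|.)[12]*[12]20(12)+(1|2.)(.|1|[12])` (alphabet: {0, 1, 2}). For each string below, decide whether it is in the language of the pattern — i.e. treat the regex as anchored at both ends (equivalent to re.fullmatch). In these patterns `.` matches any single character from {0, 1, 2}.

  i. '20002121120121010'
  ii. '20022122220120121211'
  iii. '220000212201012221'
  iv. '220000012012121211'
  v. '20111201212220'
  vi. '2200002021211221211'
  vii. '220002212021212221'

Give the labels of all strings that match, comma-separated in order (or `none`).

i → no match
ii → no match
iii → no match
iv → match
v → no match
vi → no match
vii → no match

iv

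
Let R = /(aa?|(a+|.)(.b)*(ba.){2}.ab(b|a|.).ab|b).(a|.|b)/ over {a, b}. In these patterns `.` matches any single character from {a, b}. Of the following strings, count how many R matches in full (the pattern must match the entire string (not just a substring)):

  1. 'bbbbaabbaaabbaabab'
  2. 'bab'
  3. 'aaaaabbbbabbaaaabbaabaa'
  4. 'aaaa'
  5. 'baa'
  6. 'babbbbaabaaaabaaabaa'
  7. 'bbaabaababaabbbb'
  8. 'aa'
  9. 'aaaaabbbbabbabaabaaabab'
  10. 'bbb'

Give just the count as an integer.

7

1 → no match
2 → match
3 → match
4 → match
5 → match
6 → match
7 → no match
8 → no match
9 → match
10 → match
Total matched: 7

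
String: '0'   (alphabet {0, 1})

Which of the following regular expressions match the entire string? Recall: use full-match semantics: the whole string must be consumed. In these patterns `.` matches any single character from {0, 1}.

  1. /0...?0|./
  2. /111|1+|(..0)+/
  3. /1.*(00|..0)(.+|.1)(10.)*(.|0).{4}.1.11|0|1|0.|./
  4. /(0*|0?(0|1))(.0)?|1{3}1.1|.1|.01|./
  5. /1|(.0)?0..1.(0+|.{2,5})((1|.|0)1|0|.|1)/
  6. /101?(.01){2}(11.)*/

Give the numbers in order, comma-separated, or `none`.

1 → match
2 → no match
3 → match
4 → match
5 → no match
6 → no match — must start with '10'

1, 3, 4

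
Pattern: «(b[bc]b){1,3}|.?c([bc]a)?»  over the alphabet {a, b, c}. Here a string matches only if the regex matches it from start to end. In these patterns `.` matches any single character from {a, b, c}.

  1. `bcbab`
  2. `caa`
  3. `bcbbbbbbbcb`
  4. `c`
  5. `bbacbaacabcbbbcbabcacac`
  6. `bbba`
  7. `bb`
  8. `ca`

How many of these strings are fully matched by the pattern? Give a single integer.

1

1 → no match
2 → no match
3 → no match
4 → match
5 → no match
6 → no match
7 → no match
8 → no match
Total matched: 1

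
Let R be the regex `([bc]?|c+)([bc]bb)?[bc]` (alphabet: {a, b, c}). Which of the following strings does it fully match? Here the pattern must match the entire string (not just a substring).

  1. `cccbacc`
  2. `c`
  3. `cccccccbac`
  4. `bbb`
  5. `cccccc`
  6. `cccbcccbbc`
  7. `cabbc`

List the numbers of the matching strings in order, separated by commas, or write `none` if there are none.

1 → no match
2 → match
3 → no match
4 → no match
5 → match
6 → no match
7 → no match

2, 5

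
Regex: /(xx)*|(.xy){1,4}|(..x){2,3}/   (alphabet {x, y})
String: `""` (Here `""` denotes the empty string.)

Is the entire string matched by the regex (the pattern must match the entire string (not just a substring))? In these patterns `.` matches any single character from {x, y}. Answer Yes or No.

Yes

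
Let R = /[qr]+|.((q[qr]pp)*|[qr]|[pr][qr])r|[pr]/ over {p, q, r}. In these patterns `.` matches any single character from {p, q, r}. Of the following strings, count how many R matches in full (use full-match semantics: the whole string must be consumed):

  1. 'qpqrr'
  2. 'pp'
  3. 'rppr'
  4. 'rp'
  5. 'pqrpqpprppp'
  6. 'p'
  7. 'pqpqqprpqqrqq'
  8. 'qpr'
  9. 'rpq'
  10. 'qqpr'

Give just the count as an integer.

1. 'qpqrr' → no match
2. 'pp' → no match
3. 'rppr' → no match
4. 'rp' → no match
5. 'pqrpqpprppp' → no match
6. 'p' → match
7 → no match
8. 'qpr' → no match
9. 'rpq' → no match
10. 'qqpr' → no match
Total matched: 1

1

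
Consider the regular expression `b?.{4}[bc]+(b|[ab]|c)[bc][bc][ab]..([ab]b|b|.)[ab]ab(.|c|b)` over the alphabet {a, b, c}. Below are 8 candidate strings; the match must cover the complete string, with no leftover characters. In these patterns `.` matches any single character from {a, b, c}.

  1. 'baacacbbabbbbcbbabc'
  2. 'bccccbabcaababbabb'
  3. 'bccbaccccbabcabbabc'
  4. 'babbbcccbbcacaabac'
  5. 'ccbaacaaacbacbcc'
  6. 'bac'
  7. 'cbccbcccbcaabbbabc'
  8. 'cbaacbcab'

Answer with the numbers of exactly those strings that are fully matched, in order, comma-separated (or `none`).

1 → match
2 → match
3 → match
4 → no match
5 → no match
6 → no match
7 → match
8 → no match

1, 2, 3, 7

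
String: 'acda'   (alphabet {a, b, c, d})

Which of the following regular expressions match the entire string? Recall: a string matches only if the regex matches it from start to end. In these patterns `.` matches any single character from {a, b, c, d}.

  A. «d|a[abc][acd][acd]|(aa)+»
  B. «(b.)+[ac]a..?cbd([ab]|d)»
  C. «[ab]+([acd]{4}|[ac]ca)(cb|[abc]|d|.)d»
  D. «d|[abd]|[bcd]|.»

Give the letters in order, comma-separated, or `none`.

A

A → match
B → no match — must start with 'b'
C → no match — must end with 'd'
D → no match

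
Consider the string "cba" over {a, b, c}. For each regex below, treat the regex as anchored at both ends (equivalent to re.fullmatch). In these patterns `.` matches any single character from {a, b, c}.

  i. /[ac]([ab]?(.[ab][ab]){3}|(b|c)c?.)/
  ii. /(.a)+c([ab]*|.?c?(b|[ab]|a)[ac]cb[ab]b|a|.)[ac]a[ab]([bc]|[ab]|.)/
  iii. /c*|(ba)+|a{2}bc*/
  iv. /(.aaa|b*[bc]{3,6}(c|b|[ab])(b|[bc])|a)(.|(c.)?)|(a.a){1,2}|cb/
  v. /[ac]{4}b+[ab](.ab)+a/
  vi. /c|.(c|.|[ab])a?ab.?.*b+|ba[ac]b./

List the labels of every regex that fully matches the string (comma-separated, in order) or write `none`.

i → match
ii → no match
iii → no match
iv → no match
v → no match — must end with "aba"
vi → no match

i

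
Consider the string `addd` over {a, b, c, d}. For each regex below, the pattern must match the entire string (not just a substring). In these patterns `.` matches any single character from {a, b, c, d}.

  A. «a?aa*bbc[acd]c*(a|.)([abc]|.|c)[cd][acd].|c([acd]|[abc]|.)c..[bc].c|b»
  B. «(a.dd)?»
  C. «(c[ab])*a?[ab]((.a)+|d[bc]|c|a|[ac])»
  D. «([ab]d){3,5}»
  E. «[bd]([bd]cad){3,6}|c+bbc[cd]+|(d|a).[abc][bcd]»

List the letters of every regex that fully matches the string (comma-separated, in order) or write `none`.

A → no match
B → match
C → no match
D → no match
E → no match

B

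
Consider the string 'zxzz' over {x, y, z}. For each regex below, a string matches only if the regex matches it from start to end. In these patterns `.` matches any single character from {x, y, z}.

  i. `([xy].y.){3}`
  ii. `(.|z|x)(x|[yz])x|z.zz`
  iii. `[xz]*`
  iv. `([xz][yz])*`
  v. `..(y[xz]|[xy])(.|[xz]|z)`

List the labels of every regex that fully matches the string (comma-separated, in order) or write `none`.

ii, iii

i → no match
ii → match
iii → match
iv → no match
v → no match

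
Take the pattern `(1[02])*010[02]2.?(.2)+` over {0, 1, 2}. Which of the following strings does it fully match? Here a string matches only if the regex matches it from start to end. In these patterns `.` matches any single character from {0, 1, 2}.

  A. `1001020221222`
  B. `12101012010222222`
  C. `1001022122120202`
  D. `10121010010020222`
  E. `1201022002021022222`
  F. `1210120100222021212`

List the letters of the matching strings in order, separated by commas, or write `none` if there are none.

B, C, D, F

A → no match
B → match
C → match
D → match
E → no match
F → match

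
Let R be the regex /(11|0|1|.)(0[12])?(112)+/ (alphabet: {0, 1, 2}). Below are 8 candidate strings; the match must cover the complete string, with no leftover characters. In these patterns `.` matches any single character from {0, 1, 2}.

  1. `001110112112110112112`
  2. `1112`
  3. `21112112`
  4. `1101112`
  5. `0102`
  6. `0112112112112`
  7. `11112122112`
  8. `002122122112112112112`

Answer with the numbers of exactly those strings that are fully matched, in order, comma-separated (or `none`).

1 → no match
2 → match
3 → no match
4 → match
5 → no match — must end with `112`
6 → match
7 → no match
8 → no match

2, 4, 6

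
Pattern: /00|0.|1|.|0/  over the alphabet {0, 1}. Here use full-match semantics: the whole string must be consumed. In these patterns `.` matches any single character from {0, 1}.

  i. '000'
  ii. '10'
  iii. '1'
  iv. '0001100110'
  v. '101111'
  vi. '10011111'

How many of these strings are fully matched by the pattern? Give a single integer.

1

i → no match
ii → no match
iii → match
iv → no match
v → no match
vi → no match
Total matched: 1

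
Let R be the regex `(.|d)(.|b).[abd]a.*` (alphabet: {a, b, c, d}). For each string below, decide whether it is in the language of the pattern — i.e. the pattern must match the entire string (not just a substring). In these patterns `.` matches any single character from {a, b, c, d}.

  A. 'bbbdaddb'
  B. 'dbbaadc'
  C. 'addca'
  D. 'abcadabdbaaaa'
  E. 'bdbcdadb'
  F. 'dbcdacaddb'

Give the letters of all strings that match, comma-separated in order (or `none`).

A, B, F

A → match
B → match
C → no match
D → no match
E → no match
F → match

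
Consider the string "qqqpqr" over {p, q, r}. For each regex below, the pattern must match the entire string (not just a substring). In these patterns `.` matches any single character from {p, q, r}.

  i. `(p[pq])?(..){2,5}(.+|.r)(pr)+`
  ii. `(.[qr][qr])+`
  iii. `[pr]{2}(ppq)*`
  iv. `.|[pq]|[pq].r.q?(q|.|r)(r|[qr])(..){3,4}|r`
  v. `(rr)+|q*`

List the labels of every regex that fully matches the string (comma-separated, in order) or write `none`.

i → no match — must end with "pr"
ii → match
iii → no match
iv → no match
v → no match

ii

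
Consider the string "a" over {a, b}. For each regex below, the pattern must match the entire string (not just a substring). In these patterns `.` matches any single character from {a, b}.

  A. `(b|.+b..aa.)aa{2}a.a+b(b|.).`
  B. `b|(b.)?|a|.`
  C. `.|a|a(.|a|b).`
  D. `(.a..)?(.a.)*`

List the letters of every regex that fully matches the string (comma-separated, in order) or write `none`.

A → no match
B → match
C → match
D → no match

B, C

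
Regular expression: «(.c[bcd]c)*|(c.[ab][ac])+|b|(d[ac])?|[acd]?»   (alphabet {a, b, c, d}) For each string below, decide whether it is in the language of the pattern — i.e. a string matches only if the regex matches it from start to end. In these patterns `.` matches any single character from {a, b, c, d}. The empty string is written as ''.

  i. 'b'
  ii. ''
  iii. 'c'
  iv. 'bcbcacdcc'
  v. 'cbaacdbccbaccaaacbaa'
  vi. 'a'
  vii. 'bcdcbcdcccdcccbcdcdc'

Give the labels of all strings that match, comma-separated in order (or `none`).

i, ii, iii, v, vi, vii

i → match
ii → match
iii → match
iv → no match
v → match
vi → match
vii → match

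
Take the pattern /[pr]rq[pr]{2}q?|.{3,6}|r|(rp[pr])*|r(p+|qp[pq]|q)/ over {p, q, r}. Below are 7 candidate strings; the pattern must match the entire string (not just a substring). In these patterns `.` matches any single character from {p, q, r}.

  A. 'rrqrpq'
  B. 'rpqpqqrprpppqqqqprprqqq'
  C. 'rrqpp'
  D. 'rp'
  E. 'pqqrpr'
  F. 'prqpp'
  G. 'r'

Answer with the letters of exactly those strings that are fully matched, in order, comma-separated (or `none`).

A, C, D, E, F, G

A. 'rrqrpq' → match
B → no match
C. 'rrqpp' → match
D. 'rp' → match
E. 'pqqrpr' → match
F. 'prqpp' → match
G. 'r' → match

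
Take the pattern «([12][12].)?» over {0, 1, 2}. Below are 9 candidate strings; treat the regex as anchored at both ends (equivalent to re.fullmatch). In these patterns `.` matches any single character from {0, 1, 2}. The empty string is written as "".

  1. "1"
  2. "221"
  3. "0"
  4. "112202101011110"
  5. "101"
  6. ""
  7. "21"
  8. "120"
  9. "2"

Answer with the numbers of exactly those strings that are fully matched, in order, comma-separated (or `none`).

2, 6, 8

1 → no match
2 → match
3 → no match
4 → no match
5 → no match
6 → match
7 → no match
8 → match
9 → no match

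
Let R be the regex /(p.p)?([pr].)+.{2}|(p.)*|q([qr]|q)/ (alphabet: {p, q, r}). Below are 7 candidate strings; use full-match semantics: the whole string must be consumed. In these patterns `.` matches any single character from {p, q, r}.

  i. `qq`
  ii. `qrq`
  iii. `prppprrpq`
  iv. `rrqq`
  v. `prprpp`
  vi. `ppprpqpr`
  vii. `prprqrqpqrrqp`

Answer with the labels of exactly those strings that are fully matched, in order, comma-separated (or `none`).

i. `qq` → match
ii. `qrq` → no match
iii. `prppprrpq` → match
iv. `rrqq` → match
v. `prprpp` → match
vi. `ppprpqpr` → match
vii → match

i, iii, iv, v, vi, vii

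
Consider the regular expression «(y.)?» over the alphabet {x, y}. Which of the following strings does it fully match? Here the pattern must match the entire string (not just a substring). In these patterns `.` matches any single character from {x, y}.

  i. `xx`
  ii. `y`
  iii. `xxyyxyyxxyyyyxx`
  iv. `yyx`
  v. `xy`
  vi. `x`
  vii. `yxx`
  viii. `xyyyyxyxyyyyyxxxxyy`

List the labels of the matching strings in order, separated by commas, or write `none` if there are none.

i → no match
ii → no match
iii → no match
iv → no match
v → no match
vi → no match
vii → no match
viii → no match

none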